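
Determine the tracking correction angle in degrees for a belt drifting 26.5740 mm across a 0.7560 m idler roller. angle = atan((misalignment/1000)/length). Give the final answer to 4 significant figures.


misalign_m = 26.5740 / 1000 = 0.026574 m
angle = atan(0.026574 / 0.7560)
angle = 2.013 deg


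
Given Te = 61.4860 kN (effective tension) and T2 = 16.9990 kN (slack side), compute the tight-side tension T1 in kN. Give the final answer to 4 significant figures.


T1 = Te + T2 = 61.4860 + 16.9990
T1 = 78.48 kN


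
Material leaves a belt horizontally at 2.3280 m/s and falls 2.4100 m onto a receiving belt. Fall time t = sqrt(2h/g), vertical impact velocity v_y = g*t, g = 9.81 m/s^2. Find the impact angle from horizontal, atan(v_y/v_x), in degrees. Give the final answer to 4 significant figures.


t = sqrt(2*2.4100/9.81) = 0.700953 s
v_y = 9.81 * 0.700953 = 6.87635 m/s
angle = atan(6.87635 / 2.3280) = 71.30 deg


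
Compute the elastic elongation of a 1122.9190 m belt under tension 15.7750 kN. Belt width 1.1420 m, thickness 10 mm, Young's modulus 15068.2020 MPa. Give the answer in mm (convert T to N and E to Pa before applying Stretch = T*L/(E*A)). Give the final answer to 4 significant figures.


A = 1.1420 * 0.01 = 0.01142 m^2
Stretch = 15.7750*1000 * 1122.9190 / (15068.2020e6 * 0.01142) * 1000
Stretch = 102.9 mm


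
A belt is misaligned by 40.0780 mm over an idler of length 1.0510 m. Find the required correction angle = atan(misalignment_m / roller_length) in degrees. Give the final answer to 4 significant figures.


misalign_m = 40.0780 / 1000 = 0.040078 m
angle = atan(0.040078 / 1.0510)
angle = 2.184 deg


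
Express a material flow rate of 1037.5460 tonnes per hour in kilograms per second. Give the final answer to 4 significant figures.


m_dot = 1037.5460 * 1000 / 3600
m_dot = 288.2 kg/s


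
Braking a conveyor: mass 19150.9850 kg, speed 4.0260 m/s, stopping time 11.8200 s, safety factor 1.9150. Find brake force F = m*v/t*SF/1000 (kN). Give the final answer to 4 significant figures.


F = 19150.9850 * 4.0260 / 11.8200 * 1.9150 / 1000
F = 12.49 kN


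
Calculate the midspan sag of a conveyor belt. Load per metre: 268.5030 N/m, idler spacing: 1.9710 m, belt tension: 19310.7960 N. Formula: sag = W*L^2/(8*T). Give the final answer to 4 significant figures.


sag = 268.5030 * 1.9710^2 / (8 * 19310.7960)
sag = 0.006752 m


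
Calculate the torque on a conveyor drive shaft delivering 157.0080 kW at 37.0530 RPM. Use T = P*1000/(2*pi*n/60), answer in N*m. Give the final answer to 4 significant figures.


omega = 2*pi*37.0530/60 = 3.88018 rad/s
T = 157.0080*1000 / 3.88018
T = 40460 N*m


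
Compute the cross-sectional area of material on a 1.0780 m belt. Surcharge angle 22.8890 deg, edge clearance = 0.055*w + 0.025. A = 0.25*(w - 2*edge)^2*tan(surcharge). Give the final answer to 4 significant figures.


edge = 0.055*1.0780 + 0.025 = 0.08429 m
ew = 1.0780 - 2*0.08429 = 0.90942 m
A = 0.25 * 0.90942^2 * tan(22.8890 deg)
A = 0.08729 m^2


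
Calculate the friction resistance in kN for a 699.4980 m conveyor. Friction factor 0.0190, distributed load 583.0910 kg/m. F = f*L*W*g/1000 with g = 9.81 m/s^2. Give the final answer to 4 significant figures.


F = 0.0190 * 699.4980 * 583.0910 * 9.81 / 1000
F = 76.02 kN


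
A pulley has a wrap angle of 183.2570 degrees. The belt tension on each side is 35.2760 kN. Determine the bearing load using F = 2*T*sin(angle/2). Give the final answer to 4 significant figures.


F = 2 * 35.2760 * sin(183.2570/2 deg)
F = 70.52 kN


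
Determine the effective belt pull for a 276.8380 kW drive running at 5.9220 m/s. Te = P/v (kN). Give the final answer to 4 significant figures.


Te = P / v = 276.8380 / 5.9220
Te = 46.75 kN


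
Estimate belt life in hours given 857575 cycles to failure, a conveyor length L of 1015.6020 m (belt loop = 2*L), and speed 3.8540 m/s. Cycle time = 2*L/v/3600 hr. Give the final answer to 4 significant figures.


cycle_time = 2 * 1015.6020 / 3.8540 / 3600 = 0.146399 hr
life = 857575 * 0.146399 = 125500 hours


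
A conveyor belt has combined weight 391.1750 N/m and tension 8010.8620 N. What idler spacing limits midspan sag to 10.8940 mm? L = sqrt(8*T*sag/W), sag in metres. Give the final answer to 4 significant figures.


sag = 10.8940/1000 = 0.010894 m
L = sqrt(8 * 8010.8620 * 0.010894 / 391.1750)
L = 1.336 m


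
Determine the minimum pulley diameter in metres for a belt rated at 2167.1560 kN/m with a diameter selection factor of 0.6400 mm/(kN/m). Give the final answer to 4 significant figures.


D = 2167.1560 * 0.6400 / 1000
D = 1.387 m


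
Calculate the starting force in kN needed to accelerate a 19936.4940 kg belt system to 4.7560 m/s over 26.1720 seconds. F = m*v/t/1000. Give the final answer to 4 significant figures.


F = 19936.4940 * 4.7560 / 26.1720 / 1000
F = 3.623 kN


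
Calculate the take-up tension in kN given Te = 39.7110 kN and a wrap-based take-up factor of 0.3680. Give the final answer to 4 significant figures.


T_tu = 39.7110 * 0.3680
T_tu = 14.61 kN


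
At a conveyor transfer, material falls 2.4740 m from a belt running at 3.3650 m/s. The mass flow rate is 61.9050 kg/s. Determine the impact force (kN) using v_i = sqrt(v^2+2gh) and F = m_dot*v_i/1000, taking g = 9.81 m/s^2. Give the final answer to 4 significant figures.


v_i = sqrt(3.3650^2 + 2*9.81*2.4740) = 7.73713 m/s
F = 61.9050 * 7.73713 / 1000
F = 0.4790 kN


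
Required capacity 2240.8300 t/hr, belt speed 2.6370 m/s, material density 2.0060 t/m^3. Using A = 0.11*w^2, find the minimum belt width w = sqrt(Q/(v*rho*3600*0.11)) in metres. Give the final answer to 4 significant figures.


A_req = 2240.8300 / (2.6370 * 2.0060 * 3600) = 0.11767 m^2
w = sqrt(0.11767 / 0.11)
w = 1.034 m


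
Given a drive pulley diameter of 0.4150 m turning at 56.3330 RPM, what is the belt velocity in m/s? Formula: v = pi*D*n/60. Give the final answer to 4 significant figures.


v = pi * 0.4150 * 56.3330 / 60
v = 1.224 m/s


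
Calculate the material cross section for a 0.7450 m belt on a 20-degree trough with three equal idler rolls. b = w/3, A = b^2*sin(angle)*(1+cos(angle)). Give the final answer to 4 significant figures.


b = 0.7450/3 = 0.248333 m
A = 0.248333^2 * sin(20 deg) * (1 + cos(20 deg))
A = 0.04091 m^2


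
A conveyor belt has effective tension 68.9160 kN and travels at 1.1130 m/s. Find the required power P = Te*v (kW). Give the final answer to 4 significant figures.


P = Te * v = 68.9160 * 1.1130
P = 76.70 kW


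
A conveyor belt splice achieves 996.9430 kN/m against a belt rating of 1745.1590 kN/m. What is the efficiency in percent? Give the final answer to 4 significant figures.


Eff = 996.9430 / 1745.1590 * 100
Eff = 57.13 %


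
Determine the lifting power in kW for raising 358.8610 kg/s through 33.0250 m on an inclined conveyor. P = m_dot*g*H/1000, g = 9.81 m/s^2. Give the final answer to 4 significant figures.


P = 358.8610 * 9.81 * 33.0250 / 1000
P = 116.3 kW


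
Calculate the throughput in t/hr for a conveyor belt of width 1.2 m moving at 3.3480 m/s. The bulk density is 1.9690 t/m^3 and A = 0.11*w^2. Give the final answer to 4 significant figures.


A = 0.11 * 1.2^2 = 0.1584 m^2
C = 0.1584 * 3.3480 * 1.9690 * 3600
C = 3759 t/hr


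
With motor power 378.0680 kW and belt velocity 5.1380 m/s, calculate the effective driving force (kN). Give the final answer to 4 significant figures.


Te = P / v = 378.0680 / 5.1380
Te = 73.58 kN


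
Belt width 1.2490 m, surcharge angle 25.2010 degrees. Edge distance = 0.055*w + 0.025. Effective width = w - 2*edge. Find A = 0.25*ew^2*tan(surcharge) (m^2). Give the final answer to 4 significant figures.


edge = 0.055*1.2490 + 0.025 = 0.093695 m
ew = 1.2490 - 2*0.093695 = 1.06161 m
A = 0.25 * 1.06161^2 * tan(25.2010 deg)
A = 0.1326 m^2


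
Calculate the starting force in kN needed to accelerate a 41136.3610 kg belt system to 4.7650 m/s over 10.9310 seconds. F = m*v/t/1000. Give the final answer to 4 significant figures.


F = 41136.3610 * 4.7650 / 10.9310 / 1000
F = 17.93 kN


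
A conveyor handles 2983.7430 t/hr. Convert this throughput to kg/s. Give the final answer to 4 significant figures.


m_dot = 2983.7430 * 1000 / 3600
m_dot = 828.8 kg/s


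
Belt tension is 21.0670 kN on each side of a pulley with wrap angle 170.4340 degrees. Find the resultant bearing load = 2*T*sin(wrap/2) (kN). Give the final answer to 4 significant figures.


F = 2 * 21.0670 * sin(170.4340/2 deg)
F = 41.99 kN


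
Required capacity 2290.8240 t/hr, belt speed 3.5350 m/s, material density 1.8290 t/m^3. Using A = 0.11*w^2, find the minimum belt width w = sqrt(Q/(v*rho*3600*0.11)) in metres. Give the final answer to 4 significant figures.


A_req = 2290.8240 / (3.5350 * 1.8290 * 3600) = 0.0984206 m^2
w = sqrt(0.0984206 / 0.11)
w = 0.9459 m


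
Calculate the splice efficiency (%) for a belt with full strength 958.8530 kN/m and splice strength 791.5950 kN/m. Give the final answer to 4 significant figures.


Eff = 791.5950 / 958.8530 * 100
Eff = 82.56 %


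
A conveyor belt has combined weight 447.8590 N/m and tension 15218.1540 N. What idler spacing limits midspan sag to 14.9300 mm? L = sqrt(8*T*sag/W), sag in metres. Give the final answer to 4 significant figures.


sag = 14.9300/1000 = 0.014930 m
L = sqrt(8 * 15218.1540 * 0.014930 / 447.8590)
L = 2.015 m


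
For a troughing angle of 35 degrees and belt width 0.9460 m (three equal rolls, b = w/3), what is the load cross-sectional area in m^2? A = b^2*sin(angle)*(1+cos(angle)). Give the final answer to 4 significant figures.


b = 0.9460/3 = 0.315333 m
A = 0.315333^2 * sin(35 deg) * (1 + cos(35 deg))
A = 0.1038 m^2


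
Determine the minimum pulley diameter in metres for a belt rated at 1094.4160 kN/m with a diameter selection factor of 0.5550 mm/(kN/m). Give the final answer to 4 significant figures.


D = 1094.4160 * 0.5550 / 1000
D = 0.6074 m


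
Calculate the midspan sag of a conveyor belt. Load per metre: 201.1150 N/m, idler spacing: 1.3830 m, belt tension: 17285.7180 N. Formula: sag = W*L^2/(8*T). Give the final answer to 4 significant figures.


sag = 201.1150 * 1.3830^2 / (8 * 17285.7180)
sag = 0.002782 m


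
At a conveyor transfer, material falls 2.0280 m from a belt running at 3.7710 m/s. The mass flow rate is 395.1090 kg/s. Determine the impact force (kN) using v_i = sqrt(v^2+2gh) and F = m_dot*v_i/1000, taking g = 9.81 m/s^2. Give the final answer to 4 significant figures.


v_i = sqrt(3.7710^2 + 2*9.81*2.0280) = 7.34914 m/s
F = 395.1090 * 7.34914 / 1000
F = 2.904 kN


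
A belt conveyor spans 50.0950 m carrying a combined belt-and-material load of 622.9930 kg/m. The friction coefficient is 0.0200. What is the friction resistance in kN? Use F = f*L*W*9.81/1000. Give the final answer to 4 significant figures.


F = 0.0200 * 50.0950 * 622.9930 * 9.81 / 1000
F = 6.123 kN


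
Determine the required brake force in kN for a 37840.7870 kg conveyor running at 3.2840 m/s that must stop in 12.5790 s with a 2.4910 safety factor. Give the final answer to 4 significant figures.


F = 37840.7870 * 3.2840 / 12.5790 * 2.4910 / 1000
F = 24.61 kN


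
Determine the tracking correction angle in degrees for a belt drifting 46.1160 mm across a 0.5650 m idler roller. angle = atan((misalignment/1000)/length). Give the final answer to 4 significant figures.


misalign_m = 46.1160 / 1000 = 0.046116 m
angle = atan(0.046116 / 0.5650)
angle = 4.666 deg


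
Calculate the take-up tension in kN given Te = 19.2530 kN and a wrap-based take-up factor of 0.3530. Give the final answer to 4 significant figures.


T_tu = 19.2530 * 0.3530
T_tu = 6.796 kN


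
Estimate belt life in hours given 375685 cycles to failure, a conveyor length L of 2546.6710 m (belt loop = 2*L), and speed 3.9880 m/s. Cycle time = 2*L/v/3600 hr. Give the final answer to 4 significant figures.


cycle_time = 2 * 2546.6710 / 3.9880 / 3600 = 0.354769 hr
life = 375685 * 0.354769 = 133300 hours


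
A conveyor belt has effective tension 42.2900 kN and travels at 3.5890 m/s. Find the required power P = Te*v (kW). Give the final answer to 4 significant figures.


P = Te * v = 42.2900 * 3.5890
P = 151.8 kW


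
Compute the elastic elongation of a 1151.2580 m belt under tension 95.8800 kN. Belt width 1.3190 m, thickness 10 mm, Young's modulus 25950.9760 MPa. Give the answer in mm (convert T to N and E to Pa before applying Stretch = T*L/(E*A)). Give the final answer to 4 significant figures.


A = 1.3190 * 0.01 = 0.01319 m^2
Stretch = 95.8800*1000 * 1151.2580 / (25950.9760e6 * 0.01319) * 1000
Stretch = 322.5 mm


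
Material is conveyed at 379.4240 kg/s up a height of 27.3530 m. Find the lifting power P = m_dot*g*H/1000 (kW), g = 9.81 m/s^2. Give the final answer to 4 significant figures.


P = 379.4240 * 9.81 * 27.3530 / 1000
P = 101.8 kW


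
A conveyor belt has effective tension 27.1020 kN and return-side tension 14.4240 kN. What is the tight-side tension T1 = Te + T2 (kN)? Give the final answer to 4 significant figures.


T1 = Te + T2 = 27.1020 + 14.4240
T1 = 41.53 kN


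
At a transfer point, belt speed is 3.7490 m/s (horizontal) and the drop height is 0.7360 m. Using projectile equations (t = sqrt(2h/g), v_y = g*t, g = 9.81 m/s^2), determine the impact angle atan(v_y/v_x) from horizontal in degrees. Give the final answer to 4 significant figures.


t = sqrt(2*0.7360/9.81) = 0.387364 s
v_y = 9.81 * 0.387364 = 3.80004 m/s
angle = atan(3.80004 / 3.7490) = 45.39 deg


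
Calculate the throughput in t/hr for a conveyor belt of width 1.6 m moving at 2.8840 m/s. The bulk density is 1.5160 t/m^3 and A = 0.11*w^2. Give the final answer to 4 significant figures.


A = 0.11 * 1.6^2 = 0.2816 m^2
C = 0.2816 * 2.8840 * 1.5160 * 3600
C = 4432 t/hr


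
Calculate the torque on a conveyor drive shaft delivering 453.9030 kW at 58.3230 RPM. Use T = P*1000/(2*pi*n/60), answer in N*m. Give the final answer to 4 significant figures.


omega = 2*pi*58.3230/60 = 6.10757 rad/s
T = 453.9030*1000 / 6.10757
T = 74320 N*m


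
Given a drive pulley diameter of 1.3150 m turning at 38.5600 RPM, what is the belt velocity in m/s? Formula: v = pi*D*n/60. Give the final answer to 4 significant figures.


v = pi * 1.3150 * 38.5600 / 60
v = 2.655 m/s


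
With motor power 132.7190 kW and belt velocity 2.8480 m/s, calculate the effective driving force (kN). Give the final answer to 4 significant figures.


Te = P / v = 132.7190 / 2.8480
Te = 46.60 kN


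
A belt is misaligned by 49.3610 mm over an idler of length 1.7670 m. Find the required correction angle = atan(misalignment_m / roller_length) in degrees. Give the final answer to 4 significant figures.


misalign_m = 49.3610 / 1000 = 0.049361 m
angle = atan(0.049361 / 1.7670)
angle = 1.600 deg


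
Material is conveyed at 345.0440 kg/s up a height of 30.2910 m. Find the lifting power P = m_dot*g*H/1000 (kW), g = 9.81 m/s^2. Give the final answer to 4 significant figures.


P = 345.0440 * 9.81 * 30.2910 / 1000
P = 102.5 kW


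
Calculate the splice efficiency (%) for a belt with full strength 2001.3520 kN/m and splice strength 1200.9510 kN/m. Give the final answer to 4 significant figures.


Eff = 1200.9510 / 2001.3520 * 100
Eff = 60.01 %


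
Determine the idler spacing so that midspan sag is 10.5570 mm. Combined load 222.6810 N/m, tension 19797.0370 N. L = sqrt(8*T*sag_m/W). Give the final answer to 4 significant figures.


sag = 10.5570/1000 = 0.010557 m
L = sqrt(8 * 19797.0370 * 0.010557 / 222.6810)
L = 2.740 m


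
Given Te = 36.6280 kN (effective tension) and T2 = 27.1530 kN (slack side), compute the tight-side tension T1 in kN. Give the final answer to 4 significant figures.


T1 = Te + T2 = 36.6280 + 27.1530
T1 = 63.78 kN


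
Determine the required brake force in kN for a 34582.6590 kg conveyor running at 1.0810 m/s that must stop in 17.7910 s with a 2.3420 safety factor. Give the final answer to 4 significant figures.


F = 34582.6590 * 1.0810 / 17.7910 * 2.3420 / 1000
F = 4.921 kN


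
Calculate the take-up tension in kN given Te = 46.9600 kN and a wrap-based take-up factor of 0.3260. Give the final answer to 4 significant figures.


T_tu = 46.9600 * 0.3260
T_tu = 15.31 kN


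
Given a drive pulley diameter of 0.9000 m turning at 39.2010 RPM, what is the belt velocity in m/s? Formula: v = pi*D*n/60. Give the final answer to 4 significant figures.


v = pi * 0.9000 * 39.2010 / 60
v = 1.847 m/s


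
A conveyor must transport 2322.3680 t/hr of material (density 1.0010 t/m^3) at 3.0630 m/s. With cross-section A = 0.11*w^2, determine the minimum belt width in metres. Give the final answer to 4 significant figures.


A_req = 2322.3680 / (3.0630 * 1.0010 * 3600) = 0.210401 m^2
w = sqrt(0.210401 / 0.11)
w = 1.383 m


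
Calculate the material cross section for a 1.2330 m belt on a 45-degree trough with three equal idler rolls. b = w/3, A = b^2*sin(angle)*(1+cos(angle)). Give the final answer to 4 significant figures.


b = 1.2330/3 = 0.411 m
A = 0.411^2 * sin(45 deg) * (1 + cos(45 deg))
A = 0.2039 m^2


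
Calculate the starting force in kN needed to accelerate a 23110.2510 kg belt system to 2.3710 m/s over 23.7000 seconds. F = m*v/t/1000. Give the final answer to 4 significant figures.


F = 23110.2510 * 2.3710 / 23.7000 / 1000
F = 2.312 kN


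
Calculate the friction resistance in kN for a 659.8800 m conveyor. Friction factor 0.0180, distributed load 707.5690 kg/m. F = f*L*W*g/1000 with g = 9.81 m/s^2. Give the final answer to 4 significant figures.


F = 0.0180 * 659.8800 * 707.5690 * 9.81 / 1000
F = 82.45 kN


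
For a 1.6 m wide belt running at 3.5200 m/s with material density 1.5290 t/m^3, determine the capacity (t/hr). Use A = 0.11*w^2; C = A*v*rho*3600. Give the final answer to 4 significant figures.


A = 0.11 * 1.6^2 = 0.2816 m^2
C = 0.2816 * 3.5200 * 1.5290 * 3600
C = 5456 t/hr


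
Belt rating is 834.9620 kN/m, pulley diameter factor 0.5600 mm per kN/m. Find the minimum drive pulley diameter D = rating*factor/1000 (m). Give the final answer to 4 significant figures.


D = 834.9620 * 0.5600 / 1000
D = 0.4676 m


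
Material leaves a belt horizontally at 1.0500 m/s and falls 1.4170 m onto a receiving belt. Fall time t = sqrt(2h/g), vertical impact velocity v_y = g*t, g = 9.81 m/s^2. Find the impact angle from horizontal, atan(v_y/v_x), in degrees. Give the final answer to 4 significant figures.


t = sqrt(2*1.4170/9.81) = 0.537484 s
v_y = 9.81 * 0.537484 = 5.27272 m/s
angle = atan(5.27272 / 1.0500) = 78.74 deg


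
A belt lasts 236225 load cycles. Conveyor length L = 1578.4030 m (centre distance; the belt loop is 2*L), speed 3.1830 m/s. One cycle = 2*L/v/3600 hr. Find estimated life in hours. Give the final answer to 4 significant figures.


cycle_time = 2 * 1578.4030 / 3.1830 / 3600 = 0.275492 hr
life = 236225 * 0.275492 = 65080 hours


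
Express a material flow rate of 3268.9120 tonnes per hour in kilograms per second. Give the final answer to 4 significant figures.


m_dot = 3268.9120 * 1000 / 3600
m_dot = 908.0 kg/s


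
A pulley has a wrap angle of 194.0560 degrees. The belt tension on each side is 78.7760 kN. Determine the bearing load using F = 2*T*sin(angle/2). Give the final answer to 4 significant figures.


F = 2 * 78.7760 * sin(194.0560/2 deg)
F = 156.4 kN


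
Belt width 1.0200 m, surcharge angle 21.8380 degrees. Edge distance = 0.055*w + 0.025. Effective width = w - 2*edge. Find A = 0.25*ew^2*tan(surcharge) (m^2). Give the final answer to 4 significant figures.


edge = 0.055*1.0200 + 0.025 = 0.0811 m
ew = 1.0200 - 2*0.0811 = 0.8578 m
A = 0.25 * 0.8578^2 * tan(21.8380 deg)
A = 0.07372 m^2


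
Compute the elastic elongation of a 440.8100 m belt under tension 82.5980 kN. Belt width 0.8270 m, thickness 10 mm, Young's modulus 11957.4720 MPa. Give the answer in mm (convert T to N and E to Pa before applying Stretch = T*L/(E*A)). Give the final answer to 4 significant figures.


A = 0.8270 * 0.01 = 0.00827 m^2
Stretch = 82.5980*1000 * 440.8100 / (11957.4720e6 * 0.00827) * 1000
Stretch = 368.2 mm


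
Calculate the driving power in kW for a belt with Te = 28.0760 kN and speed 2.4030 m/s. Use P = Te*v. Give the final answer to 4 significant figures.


P = Te * v = 28.0760 * 2.4030
P = 67.47 kW


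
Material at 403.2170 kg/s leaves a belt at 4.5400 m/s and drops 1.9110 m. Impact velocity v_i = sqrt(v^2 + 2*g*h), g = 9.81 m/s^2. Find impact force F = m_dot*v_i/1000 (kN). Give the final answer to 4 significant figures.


v_i = sqrt(4.5400^2 + 2*9.81*1.9110) = 7.62269 m/s
F = 403.2170 * 7.62269 / 1000
F = 3.074 kN


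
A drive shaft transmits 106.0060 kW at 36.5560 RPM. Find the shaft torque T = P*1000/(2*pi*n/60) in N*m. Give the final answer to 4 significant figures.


omega = 2*pi*36.5560/60 = 3.82814 rad/s
T = 106.0060*1000 / 3.82814
T = 27690 N*m


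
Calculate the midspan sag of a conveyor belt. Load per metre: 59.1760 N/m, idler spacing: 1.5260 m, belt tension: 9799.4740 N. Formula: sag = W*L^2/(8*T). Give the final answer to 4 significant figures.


sag = 59.1760 * 1.5260^2 / (8 * 9799.4740)
sag = 0.001758 m


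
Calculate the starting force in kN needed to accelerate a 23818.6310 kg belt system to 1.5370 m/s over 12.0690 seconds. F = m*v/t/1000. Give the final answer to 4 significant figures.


F = 23818.6310 * 1.5370 / 12.0690 / 1000
F = 3.033 kN


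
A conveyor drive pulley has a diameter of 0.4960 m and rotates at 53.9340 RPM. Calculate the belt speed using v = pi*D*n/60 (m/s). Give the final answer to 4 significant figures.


v = pi * 0.4960 * 53.9340 / 60
v = 1.401 m/s


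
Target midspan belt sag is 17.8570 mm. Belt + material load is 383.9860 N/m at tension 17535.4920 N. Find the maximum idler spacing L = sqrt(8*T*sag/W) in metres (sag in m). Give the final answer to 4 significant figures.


sag = 17.8570/1000 = 0.017857 m
L = sqrt(8 * 17535.4920 * 0.017857 / 383.9860)
L = 2.554 m


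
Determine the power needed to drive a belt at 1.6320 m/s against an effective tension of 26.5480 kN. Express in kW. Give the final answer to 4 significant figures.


P = Te * v = 26.5480 * 1.6320
P = 43.33 kW


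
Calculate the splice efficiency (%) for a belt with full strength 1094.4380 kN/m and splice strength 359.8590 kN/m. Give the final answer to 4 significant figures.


Eff = 359.8590 / 1094.4380 * 100
Eff = 32.88 %


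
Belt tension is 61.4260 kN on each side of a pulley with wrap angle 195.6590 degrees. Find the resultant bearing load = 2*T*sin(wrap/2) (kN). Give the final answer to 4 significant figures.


F = 2 * 61.4260 * sin(195.6590/2 deg)
F = 121.7 kN


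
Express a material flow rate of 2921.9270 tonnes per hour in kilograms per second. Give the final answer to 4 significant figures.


m_dot = 2921.9270 * 1000 / 3600
m_dot = 811.6 kg/s


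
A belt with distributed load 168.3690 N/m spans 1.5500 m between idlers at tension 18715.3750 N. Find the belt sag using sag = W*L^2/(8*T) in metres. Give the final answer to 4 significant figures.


sag = 168.3690 * 1.5500^2 / (8 * 18715.3750)
sag = 0.002702 m


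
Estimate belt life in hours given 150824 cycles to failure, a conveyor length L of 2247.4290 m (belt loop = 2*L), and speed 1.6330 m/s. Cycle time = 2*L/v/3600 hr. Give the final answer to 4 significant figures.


cycle_time = 2 * 2247.4290 / 1.6330 / 3600 = 0.764588 hr
life = 150824 * 0.764588 = 115300 hours


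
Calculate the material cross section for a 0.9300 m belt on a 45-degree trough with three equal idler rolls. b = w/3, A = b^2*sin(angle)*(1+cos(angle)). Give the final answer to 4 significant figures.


b = 0.9300/3 = 0.31 m
A = 0.31^2 * sin(45 deg) * (1 + cos(45 deg))
A = 0.1160 m^2


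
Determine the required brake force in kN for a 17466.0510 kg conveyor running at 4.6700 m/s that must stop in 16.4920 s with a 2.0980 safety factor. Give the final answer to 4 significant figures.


F = 17466.0510 * 4.6700 / 16.4920 * 2.0980 / 1000
F = 10.38 kN


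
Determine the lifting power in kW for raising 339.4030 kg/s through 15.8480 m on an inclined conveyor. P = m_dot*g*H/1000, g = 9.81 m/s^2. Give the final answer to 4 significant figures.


P = 339.4030 * 9.81 * 15.8480 / 1000
P = 52.77 kW


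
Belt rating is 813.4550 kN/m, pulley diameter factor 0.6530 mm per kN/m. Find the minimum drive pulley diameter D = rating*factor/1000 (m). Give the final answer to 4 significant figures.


D = 813.4550 * 0.6530 / 1000
D = 0.5312 m


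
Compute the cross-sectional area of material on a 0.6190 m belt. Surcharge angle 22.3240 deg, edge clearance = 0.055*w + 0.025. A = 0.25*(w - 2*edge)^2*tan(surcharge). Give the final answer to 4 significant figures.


edge = 0.055*0.6190 + 0.025 = 0.059045 m
ew = 0.6190 - 2*0.059045 = 0.50091 m
A = 0.25 * 0.50091^2 * tan(22.3240 deg)
A = 0.02576 m^2


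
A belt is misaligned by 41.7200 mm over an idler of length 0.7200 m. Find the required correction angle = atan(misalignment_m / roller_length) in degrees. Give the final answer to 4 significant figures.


misalign_m = 41.7200 / 1000 = 0.041720 m
angle = atan(0.041720 / 0.7200)
angle = 3.316 deg


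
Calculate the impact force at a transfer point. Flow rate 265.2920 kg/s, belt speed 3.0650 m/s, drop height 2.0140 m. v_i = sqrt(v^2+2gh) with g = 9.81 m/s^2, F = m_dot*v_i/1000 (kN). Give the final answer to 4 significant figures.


v_i = sqrt(3.0650^2 + 2*9.81*2.0140) = 6.99349 m/s
F = 265.2920 * 6.99349 / 1000
F = 1.855 kN


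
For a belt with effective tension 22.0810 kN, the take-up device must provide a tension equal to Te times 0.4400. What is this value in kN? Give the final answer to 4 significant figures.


T_tu = 22.0810 * 0.4400
T_tu = 9.716 kN


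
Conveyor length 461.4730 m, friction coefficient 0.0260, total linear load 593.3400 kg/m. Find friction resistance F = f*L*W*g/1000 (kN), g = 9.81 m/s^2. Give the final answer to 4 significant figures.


F = 0.0260 * 461.4730 * 593.3400 * 9.81 / 1000
F = 69.84 kN


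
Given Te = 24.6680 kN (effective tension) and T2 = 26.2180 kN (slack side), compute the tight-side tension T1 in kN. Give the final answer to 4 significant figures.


T1 = Te + T2 = 24.6680 + 26.2180
T1 = 50.89 kN


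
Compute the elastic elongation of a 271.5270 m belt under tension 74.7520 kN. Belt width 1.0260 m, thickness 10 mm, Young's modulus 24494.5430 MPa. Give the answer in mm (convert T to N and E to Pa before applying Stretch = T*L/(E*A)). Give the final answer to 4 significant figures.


A = 1.0260 * 0.01 = 0.01026 m^2
Stretch = 74.7520*1000 * 271.5270 / (24494.5430e6 * 0.01026) * 1000
Stretch = 80.76 mm


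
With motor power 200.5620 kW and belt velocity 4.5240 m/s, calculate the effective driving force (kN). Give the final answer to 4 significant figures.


Te = P / v = 200.5620 / 4.5240
Te = 44.33 kN


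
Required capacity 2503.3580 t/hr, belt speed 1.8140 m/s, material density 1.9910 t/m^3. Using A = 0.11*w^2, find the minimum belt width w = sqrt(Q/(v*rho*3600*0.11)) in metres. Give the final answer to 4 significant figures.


A_req = 2503.3580 / (1.8140 * 1.9910 * 3600) = 0.192536 m^2
w = sqrt(0.192536 / 0.11)
w = 1.323 m


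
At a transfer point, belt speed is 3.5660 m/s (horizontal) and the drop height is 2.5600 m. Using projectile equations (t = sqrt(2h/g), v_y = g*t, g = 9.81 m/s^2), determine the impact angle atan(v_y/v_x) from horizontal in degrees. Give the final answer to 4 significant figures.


t = sqrt(2*2.5600/9.81) = 0.722438 s
v_y = 9.81 * 0.722438 = 7.08712 m/s
angle = atan(7.08712 / 3.5660) = 63.29 deg


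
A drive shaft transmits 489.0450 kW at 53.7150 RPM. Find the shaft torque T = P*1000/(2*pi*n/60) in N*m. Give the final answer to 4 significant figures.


omega = 2*pi*53.7150/60 = 5.62502 rad/s
T = 489.0450*1000 / 5.62502
T = 86940 N*m


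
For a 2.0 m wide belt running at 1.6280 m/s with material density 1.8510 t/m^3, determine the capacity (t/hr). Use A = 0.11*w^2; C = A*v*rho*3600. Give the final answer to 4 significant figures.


A = 0.11 * 2.0^2 = 0.44 m^2
C = 0.44 * 1.6280 * 1.8510 * 3600
C = 4773 t/hr


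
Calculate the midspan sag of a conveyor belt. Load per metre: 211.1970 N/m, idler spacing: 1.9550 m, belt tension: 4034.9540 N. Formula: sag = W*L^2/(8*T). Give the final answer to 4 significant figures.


sag = 211.1970 * 1.9550^2 / (8 * 4034.9540)
sag = 0.02501 m


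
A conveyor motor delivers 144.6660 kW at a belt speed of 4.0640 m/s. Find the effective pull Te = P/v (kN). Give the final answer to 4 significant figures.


Te = P / v = 144.6660 / 4.0640
Te = 35.60 kN


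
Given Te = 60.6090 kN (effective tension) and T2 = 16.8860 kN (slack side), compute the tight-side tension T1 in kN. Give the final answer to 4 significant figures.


T1 = Te + T2 = 60.6090 + 16.8860
T1 = 77.50 kN


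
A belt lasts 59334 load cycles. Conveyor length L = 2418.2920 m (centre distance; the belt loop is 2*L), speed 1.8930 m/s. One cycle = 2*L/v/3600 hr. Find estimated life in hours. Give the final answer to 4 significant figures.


cycle_time = 2 * 2418.2920 / 1.8930 / 3600 = 0.709718 hr
life = 59334 * 0.709718 = 42110 hours


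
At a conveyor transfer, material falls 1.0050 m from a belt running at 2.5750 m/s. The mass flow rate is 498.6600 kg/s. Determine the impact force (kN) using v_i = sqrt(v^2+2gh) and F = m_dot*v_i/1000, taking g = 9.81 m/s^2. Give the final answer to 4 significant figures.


v_i = sqrt(2.5750^2 + 2*9.81*1.0050) = 5.1331 m/s
F = 498.6600 * 5.1331 / 1000
F = 2.560 kN


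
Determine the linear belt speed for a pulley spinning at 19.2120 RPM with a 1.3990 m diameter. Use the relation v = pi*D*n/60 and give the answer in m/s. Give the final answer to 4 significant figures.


v = pi * 1.3990 * 19.2120 / 60
v = 1.407 m/s


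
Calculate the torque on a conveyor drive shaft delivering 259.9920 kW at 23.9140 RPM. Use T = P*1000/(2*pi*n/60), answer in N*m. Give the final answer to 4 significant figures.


omega = 2*pi*23.9140/60 = 2.50427 rad/s
T = 259.9920*1000 / 2.50427
T = 103800 N*m


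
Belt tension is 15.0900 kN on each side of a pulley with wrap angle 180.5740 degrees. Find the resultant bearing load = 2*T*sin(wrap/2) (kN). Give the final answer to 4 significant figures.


F = 2 * 15.0900 * sin(180.5740/2 deg)
F = 30.18 kN


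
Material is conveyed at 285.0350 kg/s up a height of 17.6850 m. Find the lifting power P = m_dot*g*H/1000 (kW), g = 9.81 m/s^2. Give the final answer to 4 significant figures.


P = 285.0350 * 9.81 * 17.6850 / 1000
P = 49.45 kW


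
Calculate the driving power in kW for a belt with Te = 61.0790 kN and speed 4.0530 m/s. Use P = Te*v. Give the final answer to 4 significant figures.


P = Te * v = 61.0790 * 4.0530
P = 247.6 kW


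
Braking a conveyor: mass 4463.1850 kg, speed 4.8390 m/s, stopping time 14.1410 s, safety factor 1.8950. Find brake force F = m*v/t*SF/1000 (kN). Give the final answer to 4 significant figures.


F = 4463.1850 * 4.8390 / 14.1410 * 1.8950 / 1000
F = 2.894 kN


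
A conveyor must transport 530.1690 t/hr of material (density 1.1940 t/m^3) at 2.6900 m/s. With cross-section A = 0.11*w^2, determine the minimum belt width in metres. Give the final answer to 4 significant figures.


A_req = 530.1690 / (2.6900 * 1.1940 * 3600) = 0.0458517 m^2
w = sqrt(0.0458517 / 0.11)
w = 0.6456 m


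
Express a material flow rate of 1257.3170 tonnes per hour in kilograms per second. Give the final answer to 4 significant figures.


m_dot = 1257.3170 * 1000 / 3600
m_dot = 349.3 kg/s


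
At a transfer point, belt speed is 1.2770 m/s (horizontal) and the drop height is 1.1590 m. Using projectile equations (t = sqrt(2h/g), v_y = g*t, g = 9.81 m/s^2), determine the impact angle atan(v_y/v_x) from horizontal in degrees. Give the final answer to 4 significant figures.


t = sqrt(2*1.1590/9.81) = 0.486096 s
v_y = 9.81 * 0.486096 = 4.7686 m/s
angle = atan(4.7686 / 1.2770) = 75.01 deg


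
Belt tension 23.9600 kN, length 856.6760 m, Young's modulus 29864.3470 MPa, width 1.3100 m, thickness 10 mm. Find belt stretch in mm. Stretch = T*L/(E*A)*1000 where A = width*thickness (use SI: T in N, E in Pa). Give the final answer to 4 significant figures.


A = 1.3100 * 0.01 = 0.01310 m^2
Stretch = 23.9600*1000 * 856.6760 / (29864.3470e6 * 0.01310) * 1000
Stretch = 52.47 mm


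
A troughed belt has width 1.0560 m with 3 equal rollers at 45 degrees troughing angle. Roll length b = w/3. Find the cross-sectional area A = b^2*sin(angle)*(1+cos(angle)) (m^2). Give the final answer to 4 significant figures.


b = 1.0560/3 = 0.352 m
A = 0.352^2 * sin(45 deg) * (1 + cos(45 deg))
A = 0.1496 m^2


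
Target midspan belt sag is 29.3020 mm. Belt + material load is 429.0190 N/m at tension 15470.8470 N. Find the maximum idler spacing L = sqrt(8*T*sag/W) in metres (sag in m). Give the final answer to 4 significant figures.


sag = 29.3020/1000 = 0.029302 m
L = sqrt(8 * 15470.8470 * 0.029302 / 429.0190)
L = 2.907 m


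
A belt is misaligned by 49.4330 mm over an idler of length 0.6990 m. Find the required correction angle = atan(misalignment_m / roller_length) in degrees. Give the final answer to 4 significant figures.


misalign_m = 49.4330 / 1000 = 0.049433 m
angle = atan(0.049433 / 0.6990)
angle = 4.045 deg


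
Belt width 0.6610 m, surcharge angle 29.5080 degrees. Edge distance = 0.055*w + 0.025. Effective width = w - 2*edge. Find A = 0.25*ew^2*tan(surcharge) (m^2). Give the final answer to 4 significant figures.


edge = 0.055*0.6610 + 0.025 = 0.061355 m
ew = 0.6610 - 2*0.061355 = 0.53829 m
A = 0.25 * 0.53829^2 * tan(29.5080 deg)
A = 0.04100 m^2


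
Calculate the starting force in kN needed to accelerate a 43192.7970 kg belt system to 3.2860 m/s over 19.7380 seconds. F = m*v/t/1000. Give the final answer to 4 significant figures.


F = 43192.7970 * 3.2860 / 19.7380 / 1000
F = 7.191 kN


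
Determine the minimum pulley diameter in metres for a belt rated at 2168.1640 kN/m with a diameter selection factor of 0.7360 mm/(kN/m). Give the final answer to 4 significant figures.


D = 2168.1640 * 0.7360 / 1000
D = 1.596 m


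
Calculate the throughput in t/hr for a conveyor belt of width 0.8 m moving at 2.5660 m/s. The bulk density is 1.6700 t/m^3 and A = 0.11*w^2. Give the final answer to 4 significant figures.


A = 0.11 * 0.8^2 = 0.0704 m^2
C = 0.0704 * 2.5660 * 1.6700 * 3600
C = 1086 t/hr


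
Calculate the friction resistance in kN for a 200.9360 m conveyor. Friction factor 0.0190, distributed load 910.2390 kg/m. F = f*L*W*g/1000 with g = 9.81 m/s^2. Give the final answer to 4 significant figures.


F = 0.0190 * 200.9360 * 910.2390 * 9.81 / 1000
F = 34.09 kN


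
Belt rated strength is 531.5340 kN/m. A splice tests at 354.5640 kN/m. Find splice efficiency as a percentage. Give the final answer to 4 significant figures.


Eff = 354.5640 / 531.5340 * 100
Eff = 66.71 %


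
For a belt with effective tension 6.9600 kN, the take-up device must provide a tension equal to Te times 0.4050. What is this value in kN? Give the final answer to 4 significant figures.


T_tu = 6.9600 * 0.4050
T_tu = 2.819 kN


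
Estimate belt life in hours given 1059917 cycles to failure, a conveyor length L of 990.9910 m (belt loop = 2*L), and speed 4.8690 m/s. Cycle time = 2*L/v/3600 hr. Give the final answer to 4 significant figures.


cycle_time = 2 * 990.9910 / 4.8690 / 3600 = 0.113073 hr
life = 1059917 * 0.113073 = 119800 hours


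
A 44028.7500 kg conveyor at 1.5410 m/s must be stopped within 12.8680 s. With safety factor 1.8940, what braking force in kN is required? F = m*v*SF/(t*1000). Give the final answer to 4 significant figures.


F = 44028.7500 * 1.5410 / 12.8680 * 1.8940 / 1000
F = 9.986 kN


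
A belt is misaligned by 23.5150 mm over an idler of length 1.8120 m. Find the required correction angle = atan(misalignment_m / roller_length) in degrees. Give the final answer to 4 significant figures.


misalign_m = 23.5150 / 1000 = 0.023515 m
angle = atan(0.023515 / 1.8120)
angle = 0.7435 deg


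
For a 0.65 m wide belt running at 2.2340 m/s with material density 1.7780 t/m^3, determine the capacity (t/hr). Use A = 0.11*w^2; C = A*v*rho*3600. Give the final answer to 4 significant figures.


A = 0.11 * 0.65^2 = 0.046475 m^2
C = 0.046475 * 2.2340 * 1.7780 * 3600
C = 664.6 t/hr


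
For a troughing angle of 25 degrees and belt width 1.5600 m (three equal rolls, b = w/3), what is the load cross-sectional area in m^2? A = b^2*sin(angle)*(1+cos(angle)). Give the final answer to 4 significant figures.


b = 1.5600/3 = 0.52 m
A = 0.52^2 * sin(25 deg) * (1 + cos(25 deg))
A = 0.2178 m^2


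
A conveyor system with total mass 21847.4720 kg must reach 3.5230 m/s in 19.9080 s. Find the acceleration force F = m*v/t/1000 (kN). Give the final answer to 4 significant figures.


F = 21847.4720 * 3.5230 / 19.9080 / 1000
F = 3.866 kN


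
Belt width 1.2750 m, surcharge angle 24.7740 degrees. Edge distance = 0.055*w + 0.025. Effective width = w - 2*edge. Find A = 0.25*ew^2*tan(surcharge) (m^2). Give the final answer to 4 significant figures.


edge = 0.055*1.2750 + 0.025 = 0.095125 m
ew = 1.2750 - 2*0.095125 = 1.08475 m
A = 0.25 * 1.08475^2 * tan(24.7740 deg)
A = 0.1358 m^2


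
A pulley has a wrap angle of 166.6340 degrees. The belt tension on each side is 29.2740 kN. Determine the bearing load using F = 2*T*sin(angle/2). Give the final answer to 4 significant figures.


F = 2 * 29.2740 * sin(166.6340/2 deg)
F = 58.15 kN


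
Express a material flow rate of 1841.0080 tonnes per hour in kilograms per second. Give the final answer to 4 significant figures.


m_dot = 1841.0080 * 1000 / 3600
m_dot = 511.4 kg/s


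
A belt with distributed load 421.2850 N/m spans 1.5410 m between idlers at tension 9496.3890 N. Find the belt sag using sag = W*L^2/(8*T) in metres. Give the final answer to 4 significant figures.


sag = 421.2850 * 1.5410^2 / (8 * 9496.3890)
sag = 0.01317 m


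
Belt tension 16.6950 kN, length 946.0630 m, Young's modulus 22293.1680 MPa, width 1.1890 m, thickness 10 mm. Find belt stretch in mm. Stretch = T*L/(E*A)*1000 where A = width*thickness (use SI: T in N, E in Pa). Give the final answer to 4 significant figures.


A = 1.1890 * 0.01 = 0.01189 m^2
Stretch = 16.6950*1000 * 946.0630 / (22293.1680e6 * 0.01189) * 1000
Stretch = 59.59 mm


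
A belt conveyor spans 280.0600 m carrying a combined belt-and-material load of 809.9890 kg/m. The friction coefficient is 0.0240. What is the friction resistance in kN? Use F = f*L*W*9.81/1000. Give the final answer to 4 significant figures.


F = 0.0240 * 280.0600 * 809.9890 * 9.81 / 1000
F = 53.41 kN


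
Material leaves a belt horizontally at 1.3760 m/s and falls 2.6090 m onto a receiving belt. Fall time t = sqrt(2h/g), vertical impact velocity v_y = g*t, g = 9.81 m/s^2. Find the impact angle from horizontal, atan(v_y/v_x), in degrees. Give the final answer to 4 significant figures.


t = sqrt(2*2.6090/9.81) = 0.729319 s
v_y = 9.81 * 0.729319 = 7.15462 m/s
angle = atan(7.15462 / 1.3760) = 79.11 deg


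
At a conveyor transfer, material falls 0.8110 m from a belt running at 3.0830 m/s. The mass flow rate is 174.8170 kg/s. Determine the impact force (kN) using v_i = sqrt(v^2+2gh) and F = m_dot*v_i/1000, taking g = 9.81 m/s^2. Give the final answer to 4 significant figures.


v_i = sqrt(3.0830^2 + 2*9.81*0.8110) = 5.0415 m/s
F = 174.8170 * 5.0415 / 1000
F = 0.8813 kN


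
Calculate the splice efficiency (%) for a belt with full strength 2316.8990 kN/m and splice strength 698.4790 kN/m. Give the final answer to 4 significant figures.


Eff = 698.4790 / 2316.8990 * 100
Eff = 30.15 %
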